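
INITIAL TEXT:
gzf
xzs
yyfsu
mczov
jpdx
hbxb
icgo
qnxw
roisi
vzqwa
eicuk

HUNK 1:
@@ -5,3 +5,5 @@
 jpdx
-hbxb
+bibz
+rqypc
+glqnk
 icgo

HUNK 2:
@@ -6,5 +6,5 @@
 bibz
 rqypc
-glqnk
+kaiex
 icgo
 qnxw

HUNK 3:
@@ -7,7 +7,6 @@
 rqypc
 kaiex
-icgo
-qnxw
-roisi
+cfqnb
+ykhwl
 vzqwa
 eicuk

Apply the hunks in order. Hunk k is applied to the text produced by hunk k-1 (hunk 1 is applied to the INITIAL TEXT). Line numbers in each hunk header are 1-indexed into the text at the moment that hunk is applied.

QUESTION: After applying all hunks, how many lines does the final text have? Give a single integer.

Hunk 1: at line 5 remove [hbxb] add [bibz,rqypc,glqnk] -> 13 lines: gzf xzs yyfsu mczov jpdx bibz rqypc glqnk icgo qnxw roisi vzqwa eicuk
Hunk 2: at line 6 remove [glqnk] add [kaiex] -> 13 lines: gzf xzs yyfsu mczov jpdx bibz rqypc kaiex icgo qnxw roisi vzqwa eicuk
Hunk 3: at line 7 remove [icgo,qnxw,roisi] add [cfqnb,ykhwl] -> 12 lines: gzf xzs yyfsu mczov jpdx bibz rqypc kaiex cfqnb ykhwl vzqwa eicuk
Final line count: 12

Answer: 12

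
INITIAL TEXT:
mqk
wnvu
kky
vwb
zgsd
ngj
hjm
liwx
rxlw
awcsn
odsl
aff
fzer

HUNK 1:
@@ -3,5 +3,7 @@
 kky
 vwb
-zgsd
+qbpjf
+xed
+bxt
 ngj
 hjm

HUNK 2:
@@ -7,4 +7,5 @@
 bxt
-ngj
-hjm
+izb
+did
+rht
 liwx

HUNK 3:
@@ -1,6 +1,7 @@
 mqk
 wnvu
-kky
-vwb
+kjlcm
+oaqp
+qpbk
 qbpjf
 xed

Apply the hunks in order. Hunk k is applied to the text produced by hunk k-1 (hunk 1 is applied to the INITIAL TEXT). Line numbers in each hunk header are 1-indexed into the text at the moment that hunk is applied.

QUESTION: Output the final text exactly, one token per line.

Answer: mqk
wnvu
kjlcm
oaqp
qpbk
qbpjf
xed
bxt
izb
did
rht
liwx
rxlw
awcsn
odsl
aff
fzer

Derivation:
Hunk 1: at line 3 remove [zgsd] add [qbpjf,xed,bxt] -> 15 lines: mqk wnvu kky vwb qbpjf xed bxt ngj hjm liwx rxlw awcsn odsl aff fzer
Hunk 2: at line 7 remove [ngj,hjm] add [izb,did,rht] -> 16 lines: mqk wnvu kky vwb qbpjf xed bxt izb did rht liwx rxlw awcsn odsl aff fzer
Hunk 3: at line 1 remove [kky,vwb] add [kjlcm,oaqp,qpbk] -> 17 lines: mqk wnvu kjlcm oaqp qpbk qbpjf xed bxt izb did rht liwx rxlw awcsn odsl aff fzer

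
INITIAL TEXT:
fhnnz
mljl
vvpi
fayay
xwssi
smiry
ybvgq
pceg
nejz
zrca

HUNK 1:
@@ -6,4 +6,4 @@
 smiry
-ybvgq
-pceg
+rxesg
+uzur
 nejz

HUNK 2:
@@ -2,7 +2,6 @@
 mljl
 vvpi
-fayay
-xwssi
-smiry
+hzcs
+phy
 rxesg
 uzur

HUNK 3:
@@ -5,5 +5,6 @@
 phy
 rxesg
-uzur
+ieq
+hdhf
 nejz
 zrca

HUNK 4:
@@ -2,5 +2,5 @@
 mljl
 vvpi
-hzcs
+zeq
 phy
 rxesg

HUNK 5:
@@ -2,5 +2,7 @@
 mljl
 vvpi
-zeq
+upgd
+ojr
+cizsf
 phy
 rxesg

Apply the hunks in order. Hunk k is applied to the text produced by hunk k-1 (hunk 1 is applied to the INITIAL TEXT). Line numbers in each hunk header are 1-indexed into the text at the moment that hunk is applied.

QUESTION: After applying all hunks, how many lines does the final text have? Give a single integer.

Hunk 1: at line 6 remove [ybvgq,pceg] add [rxesg,uzur] -> 10 lines: fhnnz mljl vvpi fayay xwssi smiry rxesg uzur nejz zrca
Hunk 2: at line 2 remove [fayay,xwssi,smiry] add [hzcs,phy] -> 9 lines: fhnnz mljl vvpi hzcs phy rxesg uzur nejz zrca
Hunk 3: at line 5 remove [uzur] add [ieq,hdhf] -> 10 lines: fhnnz mljl vvpi hzcs phy rxesg ieq hdhf nejz zrca
Hunk 4: at line 2 remove [hzcs] add [zeq] -> 10 lines: fhnnz mljl vvpi zeq phy rxesg ieq hdhf nejz zrca
Hunk 5: at line 2 remove [zeq] add [upgd,ojr,cizsf] -> 12 lines: fhnnz mljl vvpi upgd ojr cizsf phy rxesg ieq hdhf nejz zrca
Final line count: 12

Answer: 12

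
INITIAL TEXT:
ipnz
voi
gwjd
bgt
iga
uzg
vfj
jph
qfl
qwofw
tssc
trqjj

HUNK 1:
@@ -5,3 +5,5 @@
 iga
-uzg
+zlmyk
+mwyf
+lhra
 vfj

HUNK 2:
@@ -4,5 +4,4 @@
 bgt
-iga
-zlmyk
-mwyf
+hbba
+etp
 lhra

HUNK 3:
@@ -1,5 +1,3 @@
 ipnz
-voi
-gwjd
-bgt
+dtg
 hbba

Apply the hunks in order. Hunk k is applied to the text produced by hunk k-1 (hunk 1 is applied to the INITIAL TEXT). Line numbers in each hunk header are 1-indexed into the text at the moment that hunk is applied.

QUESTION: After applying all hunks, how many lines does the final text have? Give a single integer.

Hunk 1: at line 5 remove [uzg] add [zlmyk,mwyf,lhra] -> 14 lines: ipnz voi gwjd bgt iga zlmyk mwyf lhra vfj jph qfl qwofw tssc trqjj
Hunk 2: at line 4 remove [iga,zlmyk,mwyf] add [hbba,etp] -> 13 lines: ipnz voi gwjd bgt hbba etp lhra vfj jph qfl qwofw tssc trqjj
Hunk 3: at line 1 remove [voi,gwjd,bgt] add [dtg] -> 11 lines: ipnz dtg hbba etp lhra vfj jph qfl qwofw tssc trqjj
Final line count: 11

Answer: 11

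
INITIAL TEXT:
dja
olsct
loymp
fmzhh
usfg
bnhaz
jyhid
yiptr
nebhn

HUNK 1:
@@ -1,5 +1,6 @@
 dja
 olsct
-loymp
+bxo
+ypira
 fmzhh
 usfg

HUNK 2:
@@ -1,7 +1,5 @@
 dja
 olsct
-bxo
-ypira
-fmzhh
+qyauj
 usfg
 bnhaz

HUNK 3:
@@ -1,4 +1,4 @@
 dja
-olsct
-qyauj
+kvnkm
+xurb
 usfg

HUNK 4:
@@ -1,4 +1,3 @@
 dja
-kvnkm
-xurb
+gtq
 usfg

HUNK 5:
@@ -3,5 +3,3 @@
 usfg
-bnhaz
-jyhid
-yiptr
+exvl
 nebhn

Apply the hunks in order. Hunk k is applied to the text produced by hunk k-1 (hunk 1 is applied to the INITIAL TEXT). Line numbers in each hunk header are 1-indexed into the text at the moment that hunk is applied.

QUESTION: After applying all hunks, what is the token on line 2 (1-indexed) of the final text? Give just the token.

Hunk 1: at line 1 remove [loymp] add [bxo,ypira] -> 10 lines: dja olsct bxo ypira fmzhh usfg bnhaz jyhid yiptr nebhn
Hunk 2: at line 1 remove [bxo,ypira,fmzhh] add [qyauj] -> 8 lines: dja olsct qyauj usfg bnhaz jyhid yiptr nebhn
Hunk 3: at line 1 remove [olsct,qyauj] add [kvnkm,xurb] -> 8 lines: dja kvnkm xurb usfg bnhaz jyhid yiptr nebhn
Hunk 4: at line 1 remove [kvnkm,xurb] add [gtq] -> 7 lines: dja gtq usfg bnhaz jyhid yiptr nebhn
Hunk 5: at line 3 remove [bnhaz,jyhid,yiptr] add [exvl] -> 5 lines: dja gtq usfg exvl nebhn
Final line 2: gtq

Answer: gtq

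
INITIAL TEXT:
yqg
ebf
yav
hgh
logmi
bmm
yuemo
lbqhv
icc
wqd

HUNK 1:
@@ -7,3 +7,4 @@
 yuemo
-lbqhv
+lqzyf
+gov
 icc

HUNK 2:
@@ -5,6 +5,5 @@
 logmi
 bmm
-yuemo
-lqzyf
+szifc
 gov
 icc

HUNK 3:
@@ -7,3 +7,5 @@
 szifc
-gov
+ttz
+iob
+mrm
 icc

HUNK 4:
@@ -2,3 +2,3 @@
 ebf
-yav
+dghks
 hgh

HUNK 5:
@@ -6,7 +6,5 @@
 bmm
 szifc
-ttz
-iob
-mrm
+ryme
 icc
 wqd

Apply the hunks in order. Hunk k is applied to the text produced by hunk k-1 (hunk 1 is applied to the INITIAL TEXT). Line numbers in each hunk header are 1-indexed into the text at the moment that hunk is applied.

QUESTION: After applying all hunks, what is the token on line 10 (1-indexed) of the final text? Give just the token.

Answer: wqd

Derivation:
Hunk 1: at line 7 remove [lbqhv] add [lqzyf,gov] -> 11 lines: yqg ebf yav hgh logmi bmm yuemo lqzyf gov icc wqd
Hunk 2: at line 5 remove [yuemo,lqzyf] add [szifc] -> 10 lines: yqg ebf yav hgh logmi bmm szifc gov icc wqd
Hunk 3: at line 7 remove [gov] add [ttz,iob,mrm] -> 12 lines: yqg ebf yav hgh logmi bmm szifc ttz iob mrm icc wqd
Hunk 4: at line 2 remove [yav] add [dghks] -> 12 lines: yqg ebf dghks hgh logmi bmm szifc ttz iob mrm icc wqd
Hunk 5: at line 6 remove [ttz,iob,mrm] add [ryme] -> 10 lines: yqg ebf dghks hgh logmi bmm szifc ryme icc wqd
Final line 10: wqd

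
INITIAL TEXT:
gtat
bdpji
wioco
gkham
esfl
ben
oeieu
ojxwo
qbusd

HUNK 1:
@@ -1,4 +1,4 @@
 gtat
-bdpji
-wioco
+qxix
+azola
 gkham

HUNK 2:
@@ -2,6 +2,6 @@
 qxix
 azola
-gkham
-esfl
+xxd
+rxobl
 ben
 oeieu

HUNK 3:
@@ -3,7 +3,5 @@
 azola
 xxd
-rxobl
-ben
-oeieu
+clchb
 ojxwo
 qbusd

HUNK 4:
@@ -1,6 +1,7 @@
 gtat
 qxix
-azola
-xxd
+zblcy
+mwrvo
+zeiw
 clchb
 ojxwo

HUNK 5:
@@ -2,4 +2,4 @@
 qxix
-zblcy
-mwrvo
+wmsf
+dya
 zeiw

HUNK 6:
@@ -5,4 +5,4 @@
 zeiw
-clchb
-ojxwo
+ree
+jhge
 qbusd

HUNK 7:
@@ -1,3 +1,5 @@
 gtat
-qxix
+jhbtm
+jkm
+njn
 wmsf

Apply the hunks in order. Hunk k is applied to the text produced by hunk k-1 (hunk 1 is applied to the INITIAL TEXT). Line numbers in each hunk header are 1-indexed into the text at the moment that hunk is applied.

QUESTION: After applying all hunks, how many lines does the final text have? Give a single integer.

Answer: 10

Derivation:
Hunk 1: at line 1 remove [bdpji,wioco] add [qxix,azola] -> 9 lines: gtat qxix azola gkham esfl ben oeieu ojxwo qbusd
Hunk 2: at line 2 remove [gkham,esfl] add [xxd,rxobl] -> 9 lines: gtat qxix azola xxd rxobl ben oeieu ojxwo qbusd
Hunk 3: at line 3 remove [rxobl,ben,oeieu] add [clchb] -> 7 lines: gtat qxix azola xxd clchb ojxwo qbusd
Hunk 4: at line 1 remove [azola,xxd] add [zblcy,mwrvo,zeiw] -> 8 lines: gtat qxix zblcy mwrvo zeiw clchb ojxwo qbusd
Hunk 5: at line 2 remove [zblcy,mwrvo] add [wmsf,dya] -> 8 lines: gtat qxix wmsf dya zeiw clchb ojxwo qbusd
Hunk 6: at line 5 remove [clchb,ojxwo] add [ree,jhge] -> 8 lines: gtat qxix wmsf dya zeiw ree jhge qbusd
Hunk 7: at line 1 remove [qxix] add [jhbtm,jkm,njn] -> 10 lines: gtat jhbtm jkm njn wmsf dya zeiw ree jhge qbusd
Final line count: 10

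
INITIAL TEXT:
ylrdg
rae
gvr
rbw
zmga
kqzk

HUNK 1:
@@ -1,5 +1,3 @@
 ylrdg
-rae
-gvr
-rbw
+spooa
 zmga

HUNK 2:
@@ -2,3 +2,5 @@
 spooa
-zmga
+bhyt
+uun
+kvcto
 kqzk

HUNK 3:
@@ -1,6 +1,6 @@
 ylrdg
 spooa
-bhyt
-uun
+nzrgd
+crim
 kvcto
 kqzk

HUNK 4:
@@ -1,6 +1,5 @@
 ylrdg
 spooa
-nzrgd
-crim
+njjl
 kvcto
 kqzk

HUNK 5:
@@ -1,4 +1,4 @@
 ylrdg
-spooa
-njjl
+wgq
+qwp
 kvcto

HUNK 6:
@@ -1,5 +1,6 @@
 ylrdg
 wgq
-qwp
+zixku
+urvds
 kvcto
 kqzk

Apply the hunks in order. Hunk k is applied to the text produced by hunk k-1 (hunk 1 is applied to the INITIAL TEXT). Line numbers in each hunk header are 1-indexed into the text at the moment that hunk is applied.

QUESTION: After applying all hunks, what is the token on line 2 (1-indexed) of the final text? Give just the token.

Answer: wgq

Derivation:
Hunk 1: at line 1 remove [rae,gvr,rbw] add [spooa] -> 4 lines: ylrdg spooa zmga kqzk
Hunk 2: at line 2 remove [zmga] add [bhyt,uun,kvcto] -> 6 lines: ylrdg spooa bhyt uun kvcto kqzk
Hunk 3: at line 1 remove [bhyt,uun] add [nzrgd,crim] -> 6 lines: ylrdg spooa nzrgd crim kvcto kqzk
Hunk 4: at line 1 remove [nzrgd,crim] add [njjl] -> 5 lines: ylrdg spooa njjl kvcto kqzk
Hunk 5: at line 1 remove [spooa,njjl] add [wgq,qwp] -> 5 lines: ylrdg wgq qwp kvcto kqzk
Hunk 6: at line 1 remove [qwp] add [zixku,urvds] -> 6 lines: ylrdg wgq zixku urvds kvcto kqzk
Final line 2: wgq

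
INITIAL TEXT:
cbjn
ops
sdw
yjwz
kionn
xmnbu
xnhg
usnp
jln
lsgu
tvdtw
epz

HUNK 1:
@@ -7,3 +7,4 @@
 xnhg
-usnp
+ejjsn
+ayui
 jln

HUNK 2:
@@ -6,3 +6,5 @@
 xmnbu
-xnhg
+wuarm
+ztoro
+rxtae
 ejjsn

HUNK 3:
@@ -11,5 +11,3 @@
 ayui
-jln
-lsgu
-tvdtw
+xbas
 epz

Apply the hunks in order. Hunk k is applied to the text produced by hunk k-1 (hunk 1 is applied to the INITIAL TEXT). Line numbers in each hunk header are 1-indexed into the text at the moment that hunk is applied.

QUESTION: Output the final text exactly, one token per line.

Answer: cbjn
ops
sdw
yjwz
kionn
xmnbu
wuarm
ztoro
rxtae
ejjsn
ayui
xbas
epz

Derivation:
Hunk 1: at line 7 remove [usnp] add [ejjsn,ayui] -> 13 lines: cbjn ops sdw yjwz kionn xmnbu xnhg ejjsn ayui jln lsgu tvdtw epz
Hunk 2: at line 6 remove [xnhg] add [wuarm,ztoro,rxtae] -> 15 lines: cbjn ops sdw yjwz kionn xmnbu wuarm ztoro rxtae ejjsn ayui jln lsgu tvdtw epz
Hunk 3: at line 11 remove [jln,lsgu,tvdtw] add [xbas] -> 13 lines: cbjn ops sdw yjwz kionn xmnbu wuarm ztoro rxtae ejjsn ayui xbas epz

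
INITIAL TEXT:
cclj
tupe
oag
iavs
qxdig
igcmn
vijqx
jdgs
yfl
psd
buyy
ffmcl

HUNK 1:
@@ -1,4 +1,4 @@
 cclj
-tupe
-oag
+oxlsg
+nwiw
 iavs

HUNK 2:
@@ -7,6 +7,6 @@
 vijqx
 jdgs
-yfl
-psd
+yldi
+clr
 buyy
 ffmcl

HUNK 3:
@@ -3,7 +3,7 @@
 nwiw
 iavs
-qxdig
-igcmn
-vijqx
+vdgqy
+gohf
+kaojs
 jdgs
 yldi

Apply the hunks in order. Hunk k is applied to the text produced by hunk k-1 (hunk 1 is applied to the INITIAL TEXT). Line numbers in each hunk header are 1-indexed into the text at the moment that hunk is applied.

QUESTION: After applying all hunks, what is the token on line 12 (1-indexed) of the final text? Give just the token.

Answer: ffmcl

Derivation:
Hunk 1: at line 1 remove [tupe,oag] add [oxlsg,nwiw] -> 12 lines: cclj oxlsg nwiw iavs qxdig igcmn vijqx jdgs yfl psd buyy ffmcl
Hunk 2: at line 7 remove [yfl,psd] add [yldi,clr] -> 12 lines: cclj oxlsg nwiw iavs qxdig igcmn vijqx jdgs yldi clr buyy ffmcl
Hunk 3: at line 3 remove [qxdig,igcmn,vijqx] add [vdgqy,gohf,kaojs] -> 12 lines: cclj oxlsg nwiw iavs vdgqy gohf kaojs jdgs yldi clr buyy ffmcl
Final line 12: ffmcl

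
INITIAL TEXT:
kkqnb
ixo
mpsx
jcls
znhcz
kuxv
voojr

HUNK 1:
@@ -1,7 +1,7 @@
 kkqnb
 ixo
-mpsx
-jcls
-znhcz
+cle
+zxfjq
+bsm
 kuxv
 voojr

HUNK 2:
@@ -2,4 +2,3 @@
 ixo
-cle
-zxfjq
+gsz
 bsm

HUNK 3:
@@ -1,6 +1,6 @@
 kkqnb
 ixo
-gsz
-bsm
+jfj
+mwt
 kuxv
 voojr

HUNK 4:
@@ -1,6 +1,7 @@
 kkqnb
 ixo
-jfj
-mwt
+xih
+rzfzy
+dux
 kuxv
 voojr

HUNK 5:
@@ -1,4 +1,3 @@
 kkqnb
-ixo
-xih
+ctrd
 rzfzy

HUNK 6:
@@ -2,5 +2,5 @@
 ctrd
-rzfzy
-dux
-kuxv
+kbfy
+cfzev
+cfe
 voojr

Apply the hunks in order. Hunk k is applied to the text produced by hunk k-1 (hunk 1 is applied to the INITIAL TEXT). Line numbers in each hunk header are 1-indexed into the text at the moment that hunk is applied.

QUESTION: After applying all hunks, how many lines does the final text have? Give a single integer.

Hunk 1: at line 1 remove [mpsx,jcls,znhcz] add [cle,zxfjq,bsm] -> 7 lines: kkqnb ixo cle zxfjq bsm kuxv voojr
Hunk 2: at line 2 remove [cle,zxfjq] add [gsz] -> 6 lines: kkqnb ixo gsz bsm kuxv voojr
Hunk 3: at line 1 remove [gsz,bsm] add [jfj,mwt] -> 6 lines: kkqnb ixo jfj mwt kuxv voojr
Hunk 4: at line 1 remove [jfj,mwt] add [xih,rzfzy,dux] -> 7 lines: kkqnb ixo xih rzfzy dux kuxv voojr
Hunk 5: at line 1 remove [ixo,xih] add [ctrd] -> 6 lines: kkqnb ctrd rzfzy dux kuxv voojr
Hunk 6: at line 2 remove [rzfzy,dux,kuxv] add [kbfy,cfzev,cfe] -> 6 lines: kkqnb ctrd kbfy cfzev cfe voojr
Final line count: 6

Answer: 6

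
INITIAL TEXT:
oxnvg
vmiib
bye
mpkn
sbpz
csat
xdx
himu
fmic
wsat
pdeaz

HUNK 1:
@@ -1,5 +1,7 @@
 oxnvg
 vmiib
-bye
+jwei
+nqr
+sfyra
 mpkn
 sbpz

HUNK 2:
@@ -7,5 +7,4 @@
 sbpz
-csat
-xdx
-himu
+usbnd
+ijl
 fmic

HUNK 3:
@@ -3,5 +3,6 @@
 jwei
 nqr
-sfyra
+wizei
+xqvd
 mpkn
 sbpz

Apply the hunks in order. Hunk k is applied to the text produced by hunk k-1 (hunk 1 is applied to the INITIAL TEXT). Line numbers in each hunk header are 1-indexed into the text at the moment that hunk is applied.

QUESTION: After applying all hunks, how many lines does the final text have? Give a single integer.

Answer: 13

Derivation:
Hunk 1: at line 1 remove [bye] add [jwei,nqr,sfyra] -> 13 lines: oxnvg vmiib jwei nqr sfyra mpkn sbpz csat xdx himu fmic wsat pdeaz
Hunk 2: at line 7 remove [csat,xdx,himu] add [usbnd,ijl] -> 12 lines: oxnvg vmiib jwei nqr sfyra mpkn sbpz usbnd ijl fmic wsat pdeaz
Hunk 3: at line 3 remove [sfyra] add [wizei,xqvd] -> 13 lines: oxnvg vmiib jwei nqr wizei xqvd mpkn sbpz usbnd ijl fmic wsat pdeaz
Final line count: 13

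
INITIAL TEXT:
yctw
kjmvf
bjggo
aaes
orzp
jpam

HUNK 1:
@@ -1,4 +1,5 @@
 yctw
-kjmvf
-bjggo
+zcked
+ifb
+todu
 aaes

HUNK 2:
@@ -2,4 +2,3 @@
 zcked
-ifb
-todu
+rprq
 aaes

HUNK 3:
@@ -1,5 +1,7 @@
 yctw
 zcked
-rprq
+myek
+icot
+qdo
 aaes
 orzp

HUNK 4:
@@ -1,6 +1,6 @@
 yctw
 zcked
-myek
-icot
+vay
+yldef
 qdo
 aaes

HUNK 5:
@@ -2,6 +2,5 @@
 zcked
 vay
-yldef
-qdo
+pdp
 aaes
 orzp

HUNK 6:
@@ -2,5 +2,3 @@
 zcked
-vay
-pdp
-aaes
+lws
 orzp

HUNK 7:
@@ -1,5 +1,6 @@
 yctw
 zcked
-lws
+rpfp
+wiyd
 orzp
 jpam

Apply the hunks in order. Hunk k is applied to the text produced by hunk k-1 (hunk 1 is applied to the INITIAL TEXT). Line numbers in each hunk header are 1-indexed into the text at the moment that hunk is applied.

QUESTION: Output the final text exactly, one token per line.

Answer: yctw
zcked
rpfp
wiyd
orzp
jpam

Derivation:
Hunk 1: at line 1 remove [kjmvf,bjggo] add [zcked,ifb,todu] -> 7 lines: yctw zcked ifb todu aaes orzp jpam
Hunk 2: at line 2 remove [ifb,todu] add [rprq] -> 6 lines: yctw zcked rprq aaes orzp jpam
Hunk 3: at line 1 remove [rprq] add [myek,icot,qdo] -> 8 lines: yctw zcked myek icot qdo aaes orzp jpam
Hunk 4: at line 1 remove [myek,icot] add [vay,yldef] -> 8 lines: yctw zcked vay yldef qdo aaes orzp jpam
Hunk 5: at line 2 remove [yldef,qdo] add [pdp] -> 7 lines: yctw zcked vay pdp aaes orzp jpam
Hunk 6: at line 2 remove [vay,pdp,aaes] add [lws] -> 5 lines: yctw zcked lws orzp jpam
Hunk 7: at line 1 remove [lws] add [rpfp,wiyd] -> 6 lines: yctw zcked rpfp wiyd orzp jpam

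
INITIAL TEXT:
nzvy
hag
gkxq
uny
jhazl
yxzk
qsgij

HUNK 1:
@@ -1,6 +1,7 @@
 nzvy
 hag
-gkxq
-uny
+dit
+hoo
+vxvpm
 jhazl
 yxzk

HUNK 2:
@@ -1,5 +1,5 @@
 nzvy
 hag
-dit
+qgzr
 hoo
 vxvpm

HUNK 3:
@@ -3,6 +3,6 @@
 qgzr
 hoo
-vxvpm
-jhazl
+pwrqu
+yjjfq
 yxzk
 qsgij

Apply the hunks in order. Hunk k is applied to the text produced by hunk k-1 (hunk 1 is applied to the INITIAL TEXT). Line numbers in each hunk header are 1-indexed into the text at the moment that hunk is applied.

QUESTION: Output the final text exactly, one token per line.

Hunk 1: at line 1 remove [gkxq,uny] add [dit,hoo,vxvpm] -> 8 lines: nzvy hag dit hoo vxvpm jhazl yxzk qsgij
Hunk 2: at line 1 remove [dit] add [qgzr] -> 8 lines: nzvy hag qgzr hoo vxvpm jhazl yxzk qsgij
Hunk 3: at line 3 remove [vxvpm,jhazl] add [pwrqu,yjjfq] -> 8 lines: nzvy hag qgzr hoo pwrqu yjjfq yxzk qsgij

Answer: nzvy
hag
qgzr
hoo
pwrqu
yjjfq
yxzk
qsgij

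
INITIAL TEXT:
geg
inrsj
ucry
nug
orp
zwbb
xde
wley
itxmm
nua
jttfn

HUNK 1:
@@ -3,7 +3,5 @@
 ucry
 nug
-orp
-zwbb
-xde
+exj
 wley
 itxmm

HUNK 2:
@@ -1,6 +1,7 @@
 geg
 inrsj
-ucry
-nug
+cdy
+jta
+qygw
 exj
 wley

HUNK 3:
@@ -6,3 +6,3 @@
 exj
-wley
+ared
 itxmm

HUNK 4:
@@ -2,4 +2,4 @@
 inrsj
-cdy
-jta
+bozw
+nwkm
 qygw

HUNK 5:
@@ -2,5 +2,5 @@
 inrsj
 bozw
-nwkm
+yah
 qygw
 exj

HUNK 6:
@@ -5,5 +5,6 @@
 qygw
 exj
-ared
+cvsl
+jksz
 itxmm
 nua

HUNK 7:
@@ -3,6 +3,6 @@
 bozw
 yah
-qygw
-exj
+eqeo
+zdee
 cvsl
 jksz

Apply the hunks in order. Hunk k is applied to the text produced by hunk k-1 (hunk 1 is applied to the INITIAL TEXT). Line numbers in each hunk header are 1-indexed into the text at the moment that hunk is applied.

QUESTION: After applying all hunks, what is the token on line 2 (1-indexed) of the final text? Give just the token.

Hunk 1: at line 3 remove [orp,zwbb,xde] add [exj] -> 9 lines: geg inrsj ucry nug exj wley itxmm nua jttfn
Hunk 2: at line 1 remove [ucry,nug] add [cdy,jta,qygw] -> 10 lines: geg inrsj cdy jta qygw exj wley itxmm nua jttfn
Hunk 3: at line 6 remove [wley] add [ared] -> 10 lines: geg inrsj cdy jta qygw exj ared itxmm nua jttfn
Hunk 4: at line 2 remove [cdy,jta] add [bozw,nwkm] -> 10 lines: geg inrsj bozw nwkm qygw exj ared itxmm nua jttfn
Hunk 5: at line 2 remove [nwkm] add [yah] -> 10 lines: geg inrsj bozw yah qygw exj ared itxmm nua jttfn
Hunk 6: at line 5 remove [ared] add [cvsl,jksz] -> 11 lines: geg inrsj bozw yah qygw exj cvsl jksz itxmm nua jttfn
Hunk 7: at line 3 remove [qygw,exj] add [eqeo,zdee] -> 11 lines: geg inrsj bozw yah eqeo zdee cvsl jksz itxmm nua jttfn
Final line 2: inrsj

Answer: inrsj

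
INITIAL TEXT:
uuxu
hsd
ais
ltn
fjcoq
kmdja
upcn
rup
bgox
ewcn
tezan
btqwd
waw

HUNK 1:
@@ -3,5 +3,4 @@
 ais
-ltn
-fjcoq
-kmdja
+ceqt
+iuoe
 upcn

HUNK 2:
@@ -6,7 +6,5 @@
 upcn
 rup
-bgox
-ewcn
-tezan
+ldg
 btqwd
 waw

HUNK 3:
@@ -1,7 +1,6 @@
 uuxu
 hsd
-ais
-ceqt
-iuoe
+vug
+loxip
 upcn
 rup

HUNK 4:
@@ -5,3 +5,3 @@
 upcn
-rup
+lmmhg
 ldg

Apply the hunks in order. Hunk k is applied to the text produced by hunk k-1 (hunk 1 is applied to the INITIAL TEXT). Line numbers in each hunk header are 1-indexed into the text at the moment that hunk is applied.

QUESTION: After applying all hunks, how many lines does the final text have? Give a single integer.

Hunk 1: at line 3 remove [ltn,fjcoq,kmdja] add [ceqt,iuoe] -> 12 lines: uuxu hsd ais ceqt iuoe upcn rup bgox ewcn tezan btqwd waw
Hunk 2: at line 6 remove [bgox,ewcn,tezan] add [ldg] -> 10 lines: uuxu hsd ais ceqt iuoe upcn rup ldg btqwd waw
Hunk 3: at line 1 remove [ais,ceqt,iuoe] add [vug,loxip] -> 9 lines: uuxu hsd vug loxip upcn rup ldg btqwd waw
Hunk 4: at line 5 remove [rup] add [lmmhg] -> 9 lines: uuxu hsd vug loxip upcn lmmhg ldg btqwd waw
Final line count: 9

Answer: 9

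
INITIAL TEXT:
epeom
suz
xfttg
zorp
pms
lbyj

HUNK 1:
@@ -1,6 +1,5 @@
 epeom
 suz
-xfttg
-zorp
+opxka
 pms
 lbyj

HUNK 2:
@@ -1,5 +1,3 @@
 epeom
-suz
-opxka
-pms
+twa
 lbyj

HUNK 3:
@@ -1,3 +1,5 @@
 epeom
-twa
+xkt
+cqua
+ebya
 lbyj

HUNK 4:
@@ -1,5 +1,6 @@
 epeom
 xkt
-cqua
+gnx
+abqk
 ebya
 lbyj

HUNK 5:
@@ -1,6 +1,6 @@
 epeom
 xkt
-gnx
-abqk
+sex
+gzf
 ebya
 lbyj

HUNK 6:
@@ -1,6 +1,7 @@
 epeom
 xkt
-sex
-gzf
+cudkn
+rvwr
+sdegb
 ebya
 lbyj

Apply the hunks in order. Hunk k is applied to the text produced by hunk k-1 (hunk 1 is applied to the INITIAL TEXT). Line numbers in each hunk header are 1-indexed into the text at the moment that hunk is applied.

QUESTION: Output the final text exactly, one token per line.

Answer: epeom
xkt
cudkn
rvwr
sdegb
ebya
lbyj

Derivation:
Hunk 1: at line 1 remove [xfttg,zorp] add [opxka] -> 5 lines: epeom suz opxka pms lbyj
Hunk 2: at line 1 remove [suz,opxka,pms] add [twa] -> 3 lines: epeom twa lbyj
Hunk 3: at line 1 remove [twa] add [xkt,cqua,ebya] -> 5 lines: epeom xkt cqua ebya lbyj
Hunk 4: at line 1 remove [cqua] add [gnx,abqk] -> 6 lines: epeom xkt gnx abqk ebya lbyj
Hunk 5: at line 1 remove [gnx,abqk] add [sex,gzf] -> 6 lines: epeom xkt sex gzf ebya lbyj
Hunk 6: at line 1 remove [sex,gzf] add [cudkn,rvwr,sdegb] -> 7 lines: epeom xkt cudkn rvwr sdegb ebya lbyj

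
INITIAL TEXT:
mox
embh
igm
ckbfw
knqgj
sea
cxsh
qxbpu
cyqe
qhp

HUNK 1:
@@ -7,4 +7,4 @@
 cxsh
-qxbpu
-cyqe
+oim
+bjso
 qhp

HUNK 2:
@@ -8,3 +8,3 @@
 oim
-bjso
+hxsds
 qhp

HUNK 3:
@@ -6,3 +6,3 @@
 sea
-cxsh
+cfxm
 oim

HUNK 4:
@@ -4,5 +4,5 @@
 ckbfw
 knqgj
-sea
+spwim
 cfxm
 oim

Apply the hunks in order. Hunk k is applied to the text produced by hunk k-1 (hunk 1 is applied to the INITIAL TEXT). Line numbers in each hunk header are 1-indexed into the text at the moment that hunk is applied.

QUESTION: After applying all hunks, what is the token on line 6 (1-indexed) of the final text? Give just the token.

Answer: spwim

Derivation:
Hunk 1: at line 7 remove [qxbpu,cyqe] add [oim,bjso] -> 10 lines: mox embh igm ckbfw knqgj sea cxsh oim bjso qhp
Hunk 2: at line 8 remove [bjso] add [hxsds] -> 10 lines: mox embh igm ckbfw knqgj sea cxsh oim hxsds qhp
Hunk 3: at line 6 remove [cxsh] add [cfxm] -> 10 lines: mox embh igm ckbfw knqgj sea cfxm oim hxsds qhp
Hunk 4: at line 4 remove [sea] add [spwim] -> 10 lines: mox embh igm ckbfw knqgj spwim cfxm oim hxsds qhp
Final line 6: spwim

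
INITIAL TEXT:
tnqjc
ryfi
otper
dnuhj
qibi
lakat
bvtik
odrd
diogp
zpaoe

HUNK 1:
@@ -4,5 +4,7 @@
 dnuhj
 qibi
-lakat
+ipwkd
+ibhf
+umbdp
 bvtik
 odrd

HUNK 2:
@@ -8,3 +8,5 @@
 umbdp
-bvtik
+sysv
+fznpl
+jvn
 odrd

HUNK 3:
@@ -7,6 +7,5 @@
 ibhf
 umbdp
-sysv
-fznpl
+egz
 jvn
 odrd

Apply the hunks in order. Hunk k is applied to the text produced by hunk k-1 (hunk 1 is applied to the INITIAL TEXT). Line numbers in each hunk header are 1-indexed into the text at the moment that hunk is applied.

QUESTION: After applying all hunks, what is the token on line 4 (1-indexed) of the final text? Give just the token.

Answer: dnuhj

Derivation:
Hunk 1: at line 4 remove [lakat] add [ipwkd,ibhf,umbdp] -> 12 lines: tnqjc ryfi otper dnuhj qibi ipwkd ibhf umbdp bvtik odrd diogp zpaoe
Hunk 2: at line 8 remove [bvtik] add [sysv,fznpl,jvn] -> 14 lines: tnqjc ryfi otper dnuhj qibi ipwkd ibhf umbdp sysv fznpl jvn odrd diogp zpaoe
Hunk 3: at line 7 remove [sysv,fznpl] add [egz] -> 13 lines: tnqjc ryfi otper dnuhj qibi ipwkd ibhf umbdp egz jvn odrd diogp zpaoe
Final line 4: dnuhj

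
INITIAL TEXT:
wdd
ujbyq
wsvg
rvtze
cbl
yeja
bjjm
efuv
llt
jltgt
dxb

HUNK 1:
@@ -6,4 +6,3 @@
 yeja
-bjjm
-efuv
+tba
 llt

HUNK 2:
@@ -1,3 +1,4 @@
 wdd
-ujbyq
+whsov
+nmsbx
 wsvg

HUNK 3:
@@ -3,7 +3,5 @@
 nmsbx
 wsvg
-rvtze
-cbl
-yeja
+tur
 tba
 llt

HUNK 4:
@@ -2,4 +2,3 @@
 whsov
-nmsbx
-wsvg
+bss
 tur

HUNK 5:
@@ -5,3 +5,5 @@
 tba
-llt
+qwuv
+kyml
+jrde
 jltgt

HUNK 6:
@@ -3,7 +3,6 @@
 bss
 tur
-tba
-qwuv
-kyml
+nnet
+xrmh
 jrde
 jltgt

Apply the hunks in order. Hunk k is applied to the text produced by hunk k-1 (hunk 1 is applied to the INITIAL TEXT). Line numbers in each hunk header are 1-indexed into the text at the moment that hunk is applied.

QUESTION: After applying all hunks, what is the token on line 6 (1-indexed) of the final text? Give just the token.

Answer: xrmh

Derivation:
Hunk 1: at line 6 remove [bjjm,efuv] add [tba] -> 10 lines: wdd ujbyq wsvg rvtze cbl yeja tba llt jltgt dxb
Hunk 2: at line 1 remove [ujbyq] add [whsov,nmsbx] -> 11 lines: wdd whsov nmsbx wsvg rvtze cbl yeja tba llt jltgt dxb
Hunk 3: at line 3 remove [rvtze,cbl,yeja] add [tur] -> 9 lines: wdd whsov nmsbx wsvg tur tba llt jltgt dxb
Hunk 4: at line 2 remove [nmsbx,wsvg] add [bss] -> 8 lines: wdd whsov bss tur tba llt jltgt dxb
Hunk 5: at line 5 remove [llt] add [qwuv,kyml,jrde] -> 10 lines: wdd whsov bss tur tba qwuv kyml jrde jltgt dxb
Hunk 6: at line 3 remove [tba,qwuv,kyml] add [nnet,xrmh] -> 9 lines: wdd whsov bss tur nnet xrmh jrde jltgt dxb
Final line 6: xrmh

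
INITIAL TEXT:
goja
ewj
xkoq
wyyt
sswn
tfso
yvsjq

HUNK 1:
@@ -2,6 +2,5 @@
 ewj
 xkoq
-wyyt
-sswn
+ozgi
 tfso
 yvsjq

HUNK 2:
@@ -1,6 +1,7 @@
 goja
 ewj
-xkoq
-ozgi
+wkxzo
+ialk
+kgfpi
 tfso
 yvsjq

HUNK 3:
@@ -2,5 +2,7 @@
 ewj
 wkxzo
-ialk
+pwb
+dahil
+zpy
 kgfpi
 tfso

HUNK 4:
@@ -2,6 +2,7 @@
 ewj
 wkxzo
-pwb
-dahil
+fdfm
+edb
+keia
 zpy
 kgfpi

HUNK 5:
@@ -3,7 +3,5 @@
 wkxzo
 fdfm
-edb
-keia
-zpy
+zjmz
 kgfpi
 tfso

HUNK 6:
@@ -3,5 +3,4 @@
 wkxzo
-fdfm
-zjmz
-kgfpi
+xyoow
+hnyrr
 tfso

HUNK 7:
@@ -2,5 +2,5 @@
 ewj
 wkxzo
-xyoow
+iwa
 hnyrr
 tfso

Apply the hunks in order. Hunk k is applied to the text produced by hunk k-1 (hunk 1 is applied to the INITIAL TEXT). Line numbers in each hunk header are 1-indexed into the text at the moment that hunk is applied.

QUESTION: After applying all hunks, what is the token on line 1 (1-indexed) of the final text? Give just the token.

Answer: goja

Derivation:
Hunk 1: at line 2 remove [wyyt,sswn] add [ozgi] -> 6 lines: goja ewj xkoq ozgi tfso yvsjq
Hunk 2: at line 1 remove [xkoq,ozgi] add [wkxzo,ialk,kgfpi] -> 7 lines: goja ewj wkxzo ialk kgfpi tfso yvsjq
Hunk 3: at line 2 remove [ialk] add [pwb,dahil,zpy] -> 9 lines: goja ewj wkxzo pwb dahil zpy kgfpi tfso yvsjq
Hunk 4: at line 2 remove [pwb,dahil] add [fdfm,edb,keia] -> 10 lines: goja ewj wkxzo fdfm edb keia zpy kgfpi tfso yvsjq
Hunk 5: at line 3 remove [edb,keia,zpy] add [zjmz] -> 8 lines: goja ewj wkxzo fdfm zjmz kgfpi tfso yvsjq
Hunk 6: at line 3 remove [fdfm,zjmz,kgfpi] add [xyoow,hnyrr] -> 7 lines: goja ewj wkxzo xyoow hnyrr tfso yvsjq
Hunk 7: at line 2 remove [xyoow] add [iwa] -> 7 lines: goja ewj wkxzo iwa hnyrr tfso yvsjq
Final line 1: goja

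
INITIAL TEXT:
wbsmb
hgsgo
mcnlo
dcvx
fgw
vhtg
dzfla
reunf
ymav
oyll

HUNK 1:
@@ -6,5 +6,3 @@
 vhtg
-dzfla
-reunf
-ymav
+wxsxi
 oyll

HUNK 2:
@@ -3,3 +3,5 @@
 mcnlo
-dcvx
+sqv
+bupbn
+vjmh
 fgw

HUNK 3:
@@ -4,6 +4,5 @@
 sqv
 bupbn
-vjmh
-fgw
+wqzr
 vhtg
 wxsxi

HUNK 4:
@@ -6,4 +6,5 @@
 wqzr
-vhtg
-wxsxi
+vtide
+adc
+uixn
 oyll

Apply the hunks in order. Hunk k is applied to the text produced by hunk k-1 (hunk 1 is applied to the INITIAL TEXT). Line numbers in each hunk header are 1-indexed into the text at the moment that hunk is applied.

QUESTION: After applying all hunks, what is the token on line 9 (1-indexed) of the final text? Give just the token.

Answer: uixn

Derivation:
Hunk 1: at line 6 remove [dzfla,reunf,ymav] add [wxsxi] -> 8 lines: wbsmb hgsgo mcnlo dcvx fgw vhtg wxsxi oyll
Hunk 2: at line 3 remove [dcvx] add [sqv,bupbn,vjmh] -> 10 lines: wbsmb hgsgo mcnlo sqv bupbn vjmh fgw vhtg wxsxi oyll
Hunk 3: at line 4 remove [vjmh,fgw] add [wqzr] -> 9 lines: wbsmb hgsgo mcnlo sqv bupbn wqzr vhtg wxsxi oyll
Hunk 4: at line 6 remove [vhtg,wxsxi] add [vtide,adc,uixn] -> 10 lines: wbsmb hgsgo mcnlo sqv bupbn wqzr vtide adc uixn oyll
Final line 9: uixn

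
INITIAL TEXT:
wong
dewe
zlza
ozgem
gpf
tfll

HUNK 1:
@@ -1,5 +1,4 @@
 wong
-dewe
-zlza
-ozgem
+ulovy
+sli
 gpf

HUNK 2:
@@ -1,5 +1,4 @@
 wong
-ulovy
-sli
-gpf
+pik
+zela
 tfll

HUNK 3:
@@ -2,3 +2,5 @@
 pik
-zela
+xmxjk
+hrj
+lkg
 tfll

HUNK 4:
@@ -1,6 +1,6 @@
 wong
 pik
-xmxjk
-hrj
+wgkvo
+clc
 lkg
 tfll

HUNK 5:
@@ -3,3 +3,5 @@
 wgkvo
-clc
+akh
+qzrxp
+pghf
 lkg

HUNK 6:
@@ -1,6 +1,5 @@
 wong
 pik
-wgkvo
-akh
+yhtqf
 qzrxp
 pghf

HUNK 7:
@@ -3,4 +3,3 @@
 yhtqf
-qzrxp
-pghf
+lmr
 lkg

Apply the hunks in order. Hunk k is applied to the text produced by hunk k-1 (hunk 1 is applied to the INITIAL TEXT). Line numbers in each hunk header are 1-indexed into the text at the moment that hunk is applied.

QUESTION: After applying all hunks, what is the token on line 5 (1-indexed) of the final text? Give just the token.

Answer: lkg

Derivation:
Hunk 1: at line 1 remove [dewe,zlza,ozgem] add [ulovy,sli] -> 5 lines: wong ulovy sli gpf tfll
Hunk 2: at line 1 remove [ulovy,sli,gpf] add [pik,zela] -> 4 lines: wong pik zela tfll
Hunk 3: at line 2 remove [zela] add [xmxjk,hrj,lkg] -> 6 lines: wong pik xmxjk hrj lkg tfll
Hunk 4: at line 1 remove [xmxjk,hrj] add [wgkvo,clc] -> 6 lines: wong pik wgkvo clc lkg tfll
Hunk 5: at line 3 remove [clc] add [akh,qzrxp,pghf] -> 8 lines: wong pik wgkvo akh qzrxp pghf lkg tfll
Hunk 6: at line 1 remove [wgkvo,akh] add [yhtqf] -> 7 lines: wong pik yhtqf qzrxp pghf lkg tfll
Hunk 7: at line 3 remove [qzrxp,pghf] add [lmr] -> 6 lines: wong pik yhtqf lmr lkg tfll
Final line 5: lkg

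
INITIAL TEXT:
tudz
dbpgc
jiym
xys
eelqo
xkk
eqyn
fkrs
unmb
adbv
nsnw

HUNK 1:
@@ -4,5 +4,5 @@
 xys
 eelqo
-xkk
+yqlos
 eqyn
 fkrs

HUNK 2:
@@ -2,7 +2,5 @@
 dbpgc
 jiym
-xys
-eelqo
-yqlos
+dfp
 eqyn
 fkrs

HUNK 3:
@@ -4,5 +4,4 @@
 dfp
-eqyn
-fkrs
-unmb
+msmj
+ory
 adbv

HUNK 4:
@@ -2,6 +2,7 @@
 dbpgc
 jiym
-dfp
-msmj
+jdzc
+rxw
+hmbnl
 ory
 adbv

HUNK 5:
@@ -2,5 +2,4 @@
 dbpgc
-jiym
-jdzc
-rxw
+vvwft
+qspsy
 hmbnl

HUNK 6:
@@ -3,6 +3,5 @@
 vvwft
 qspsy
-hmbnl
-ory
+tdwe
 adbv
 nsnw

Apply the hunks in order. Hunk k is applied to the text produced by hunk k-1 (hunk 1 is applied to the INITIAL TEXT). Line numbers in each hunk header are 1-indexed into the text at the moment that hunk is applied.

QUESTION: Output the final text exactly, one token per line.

Answer: tudz
dbpgc
vvwft
qspsy
tdwe
adbv
nsnw

Derivation:
Hunk 1: at line 4 remove [xkk] add [yqlos] -> 11 lines: tudz dbpgc jiym xys eelqo yqlos eqyn fkrs unmb adbv nsnw
Hunk 2: at line 2 remove [xys,eelqo,yqlos] add [dfp] -> 9 lines: tudz dbpgc jiym dfp eqyn fkrs unmb adbv nsnw
Hunk 3: at line 4 remove [eqyn,fkrs,unmb] add [msmj,ory] -> 8 lines: tudz dbpgc jiym dfp msmj ory adbv nsnw
Hunk 4: at line 2 remove [dfp,msmj] add [jdzc,rxw,hmbnl] -> 9 lines: tudz dbpgc jiym jdzc rxw hmbnl ory adbv nsnw
Hunk 5: at line 2 remove [jiym,jdzc,rxw] add [vvwft,qspsy] -> 8 lines: tudz dbpgc vvwft qspsy hmbnl ory adbv nsnw
Hunk 6: at line 3 remove [hmbnl,ory] add [tdwe] -> 7 lines: tudz dbpgc vvwft qspsy tdwe adbv nsnw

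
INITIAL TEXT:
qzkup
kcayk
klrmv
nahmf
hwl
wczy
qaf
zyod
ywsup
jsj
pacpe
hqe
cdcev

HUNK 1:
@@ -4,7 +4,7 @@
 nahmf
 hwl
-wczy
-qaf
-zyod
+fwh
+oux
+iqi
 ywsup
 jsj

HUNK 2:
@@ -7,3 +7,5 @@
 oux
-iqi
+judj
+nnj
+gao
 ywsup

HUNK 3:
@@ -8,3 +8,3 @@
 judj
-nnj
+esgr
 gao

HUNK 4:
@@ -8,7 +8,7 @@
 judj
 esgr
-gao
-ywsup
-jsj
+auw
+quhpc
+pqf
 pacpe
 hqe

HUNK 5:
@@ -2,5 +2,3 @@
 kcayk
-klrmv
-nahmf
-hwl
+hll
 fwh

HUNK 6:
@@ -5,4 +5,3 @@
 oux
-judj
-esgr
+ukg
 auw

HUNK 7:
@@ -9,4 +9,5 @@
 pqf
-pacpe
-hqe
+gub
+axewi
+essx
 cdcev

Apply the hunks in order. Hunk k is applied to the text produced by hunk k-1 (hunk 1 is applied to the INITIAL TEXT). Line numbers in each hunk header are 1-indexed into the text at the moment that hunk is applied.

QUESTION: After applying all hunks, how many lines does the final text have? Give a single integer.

Hunk 1: at line 4 remove [wczy,qaf,zyod] add [fwh,oux,iqi] -> 13 lines: qzkup kcayk klrmv nahmf hwl fwh oux iqi ywsup jsj pacpe hqe cdcev
Hunk 2: at line 7 remove [iqi] add [judj,nnj,gao] -> 15 lines: qzkup kcayk klrmv nahmf hwl fwh oux judj nnj gao ywsup jsj pacpe hqe cdcev
Hunk 3: at line 8 remove [nnj] add [esgr] -> 15 lines: qzkup kcayk klrmv nahmf hwl fwh oux judj esgr gao ywsup jsj pacpe hqe cdcev
Hunk 4: at line 8 remove [gao,ywsup,jsj] add [auw,quhpc,pqf] -> 15 lines: qzkup kcayk klrmv nahmf hwl fwh oux judj esgr auw quhpc pqf pacpe hqe cdcev
Hunk 5: at line 2 remove [klrmv,nahmf,hwl] add [hll] -> 13 lines: qzkup kcayk hll fwh oux judj esgr auw quhpc pqf pacpe hqe cdcev
Hunk 6: at line 5 remove [judj,esgr] add [ukg] -> 12 lines: qzkup kcayk hll fwh oux ukg auw quhpc pqf pacpe hqe cdcev
Hunk 7: at line 9 remove [pacpe,hqe] add [gub,axewi,essx] -> 13 lines: qzkup kcayk hll fwh oux ukg auw quhpc pqf gub axewi essx cdcev
Final line count: 13

Answer: 13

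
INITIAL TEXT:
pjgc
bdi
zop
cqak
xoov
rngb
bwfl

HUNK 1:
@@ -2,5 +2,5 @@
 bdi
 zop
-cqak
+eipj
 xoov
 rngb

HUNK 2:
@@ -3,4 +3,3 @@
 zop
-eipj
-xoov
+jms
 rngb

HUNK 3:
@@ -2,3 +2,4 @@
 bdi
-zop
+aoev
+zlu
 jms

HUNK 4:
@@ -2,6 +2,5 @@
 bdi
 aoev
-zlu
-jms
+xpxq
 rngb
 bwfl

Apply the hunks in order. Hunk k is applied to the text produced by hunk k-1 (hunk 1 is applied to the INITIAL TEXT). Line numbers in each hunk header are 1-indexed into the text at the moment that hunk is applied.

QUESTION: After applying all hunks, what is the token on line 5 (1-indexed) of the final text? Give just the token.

Answer: rngb

Derivation:
Hunk 1: at line 2 remove [cqak] add [eipj] -> 7 lines: pjgc bdi zop eipj xoov rngb bwfl
Hunk 2: at line 3 remove [eipj,xoov] add [jms] -> 6 lines: pjgc bdi zop jms rngb bwfl
Hunk 3: at line 2 remove [zop] add [aoev,zlu] -> 7 lines: pjgc bdi aoev zlu jms rngb bwfl
Hunk 4: at line 2 remove [zlu,jms] add [xpxq] -> 6 lines: pjgc bdi aoev xpxq rngb bwfl
Final line 5: rngb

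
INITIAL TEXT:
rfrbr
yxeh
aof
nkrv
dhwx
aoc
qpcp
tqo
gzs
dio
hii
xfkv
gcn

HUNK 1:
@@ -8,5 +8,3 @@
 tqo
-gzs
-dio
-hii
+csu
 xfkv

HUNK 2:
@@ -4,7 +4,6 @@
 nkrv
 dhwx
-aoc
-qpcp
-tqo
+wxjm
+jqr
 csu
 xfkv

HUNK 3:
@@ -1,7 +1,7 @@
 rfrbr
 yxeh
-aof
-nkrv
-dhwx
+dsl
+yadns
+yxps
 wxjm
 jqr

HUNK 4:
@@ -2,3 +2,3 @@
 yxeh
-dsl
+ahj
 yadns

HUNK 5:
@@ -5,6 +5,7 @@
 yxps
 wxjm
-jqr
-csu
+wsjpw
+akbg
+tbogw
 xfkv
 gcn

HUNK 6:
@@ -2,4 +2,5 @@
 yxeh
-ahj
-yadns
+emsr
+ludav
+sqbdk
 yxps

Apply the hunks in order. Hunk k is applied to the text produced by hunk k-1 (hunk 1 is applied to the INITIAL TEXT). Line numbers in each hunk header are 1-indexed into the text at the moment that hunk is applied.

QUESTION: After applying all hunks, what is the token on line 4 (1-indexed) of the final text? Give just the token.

Hunk 1: at line 8 remove [gzs,dio,hii] add [csu] -> 11 lines: rfrbr yxeh aof nkrv dhwx aoc qpcp tqo csu xfkv gcn
Hunk 2: at line 4 remove [aoc,qpcp,tqo] add [wxjm,jqr] -> 10 lines: rfrbr yxeh aof nkrv dhwx wxjm jqr csu xfkv gcn
Hunk 3: at line 1 remove [aof,nkrv,dhwx] add [dsl,yadns,yxps] -> 10 lines: rfrbr yxeh dsl yadns yxps wxjm jqr csu xfkv gcn
Hunk 4: at line 2 remove [dsl] add [ahj] -> 10 lines: rfrbr yxeh ahj yadns yxps wxjm jqr csu xfkv gcn
Hunk 5: at line 5 remove [jqr,csu] add [wsjpw,akbg,tbogw] -> 11 lines: rfrbr yxeh ahj yadns yxps wxjm wsjpw akbg tbogw xfkv gcn
Hunk 6: at line 2 remove [ahj,yadns] add [emsr,ludav,sqbdk] -> 12 lines: rfrbr yxeh emsr ludav sqbdk yxps wxjm wsjpw akbg tbogw xfkv gcn
Final line 4: ludav

Answer: ludav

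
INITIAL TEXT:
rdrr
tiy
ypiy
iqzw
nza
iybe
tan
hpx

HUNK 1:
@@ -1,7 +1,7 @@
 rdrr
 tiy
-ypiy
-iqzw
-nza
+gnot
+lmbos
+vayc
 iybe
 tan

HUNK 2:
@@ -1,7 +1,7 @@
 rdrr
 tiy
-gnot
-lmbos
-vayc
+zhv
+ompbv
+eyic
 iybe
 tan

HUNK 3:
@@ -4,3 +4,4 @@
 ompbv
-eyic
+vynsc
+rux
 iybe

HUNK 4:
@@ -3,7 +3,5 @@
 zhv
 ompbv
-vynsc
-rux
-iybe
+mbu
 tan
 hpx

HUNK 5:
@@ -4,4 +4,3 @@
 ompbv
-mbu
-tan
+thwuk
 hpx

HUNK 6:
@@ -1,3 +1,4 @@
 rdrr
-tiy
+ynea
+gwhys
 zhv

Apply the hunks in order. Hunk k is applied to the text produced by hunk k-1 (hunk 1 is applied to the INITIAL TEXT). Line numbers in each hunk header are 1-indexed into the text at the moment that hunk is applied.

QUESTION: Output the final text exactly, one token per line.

Hunk 1: at line 1 remove [ypiy,iqzw,nza] add [gnot,lmbos,vayc] -> 8 lines: rdrr tiy gnot lmbos vayc iybe tan hpx
Hunk 2: at line 1 remove [gnot,lmbos,vayc] add [zhv,ompbv,eyic] -> 8 lines: rdrr tiy zhv ompbv eyic iybe tan hpx
Hunk 3: at line 4 remove [eyic] add [vynsc,rux] -> 9 lines: rdrr tiy zhv ompbv vynsc rux iybe tan hpx
Hunk 4: at line 3 remove [vynsc,rux,iybe] add [mbu] -> 7 lines: rdrr tiy zhv ompbv mbu tan hpx
Hunk 5: at line 4 remove [mbu,tan] add [thwuk] -> 6 lines: rdrr tiy zhv ompbv thwuk hpx
Hunk 6: at line 1 remove [tiy] add [ynea,gwhys] -> 7 lines: rdrr ynea gwhys zhv ompbv thwuk hpx

Answer: rdrr
ynea
gwhys
zhv
ompbv
thwuk
hpx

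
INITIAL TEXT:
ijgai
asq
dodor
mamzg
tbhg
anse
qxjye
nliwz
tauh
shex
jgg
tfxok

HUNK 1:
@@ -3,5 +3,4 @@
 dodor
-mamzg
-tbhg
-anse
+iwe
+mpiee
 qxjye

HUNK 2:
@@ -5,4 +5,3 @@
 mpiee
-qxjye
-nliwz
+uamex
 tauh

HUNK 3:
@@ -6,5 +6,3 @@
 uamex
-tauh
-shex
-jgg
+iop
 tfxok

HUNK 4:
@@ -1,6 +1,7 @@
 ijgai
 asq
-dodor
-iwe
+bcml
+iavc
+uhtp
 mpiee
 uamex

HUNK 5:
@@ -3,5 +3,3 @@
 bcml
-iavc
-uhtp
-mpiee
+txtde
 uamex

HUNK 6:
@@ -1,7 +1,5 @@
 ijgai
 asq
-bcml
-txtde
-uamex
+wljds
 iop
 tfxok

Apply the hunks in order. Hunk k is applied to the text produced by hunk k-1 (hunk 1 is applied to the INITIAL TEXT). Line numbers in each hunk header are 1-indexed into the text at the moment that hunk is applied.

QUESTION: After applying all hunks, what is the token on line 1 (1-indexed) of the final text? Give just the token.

Answer: ijgai

Derivation:
Hunk 1: at line 3 remove [mamzg,tbhg,anse] add [iwe,mpiee] -> 11 lines: ijgai asq dodor iwe mpiee qxjye nliwz tauh shex jgg tfxok
Hunk 2: at line 5 remove [qxjye,nliwz] add [uamex] -> 10 lines: ijgai asq dodor iwe mpiee uamex tauh shex jgg tfxok
Hunk 3: at line 6 remove [tauh,shex,jgg] add [iop] -> 8 lines: ijgai asq dodor iwe mpiee uamex iop tfxok
Hunk 4: at line 1 remove [dodor,iwe] add [bcml,iavc,uhtp] -> 9 lines: ijgai asq bcml iavc uhtp mpiee uamex iop tfxok
Hunk 5: at line 3 remove [iavc,uhtp,mpiee] add [txtde] -> 7 lines: ijgai asq bcml txtde uamex iop tfxok
Hunk 6: at line 1 remove [bcml,txtde,uamex] add [wljds] -> 5 lines: ijgai asq wljds iop tfxok
Final line 1: ijgai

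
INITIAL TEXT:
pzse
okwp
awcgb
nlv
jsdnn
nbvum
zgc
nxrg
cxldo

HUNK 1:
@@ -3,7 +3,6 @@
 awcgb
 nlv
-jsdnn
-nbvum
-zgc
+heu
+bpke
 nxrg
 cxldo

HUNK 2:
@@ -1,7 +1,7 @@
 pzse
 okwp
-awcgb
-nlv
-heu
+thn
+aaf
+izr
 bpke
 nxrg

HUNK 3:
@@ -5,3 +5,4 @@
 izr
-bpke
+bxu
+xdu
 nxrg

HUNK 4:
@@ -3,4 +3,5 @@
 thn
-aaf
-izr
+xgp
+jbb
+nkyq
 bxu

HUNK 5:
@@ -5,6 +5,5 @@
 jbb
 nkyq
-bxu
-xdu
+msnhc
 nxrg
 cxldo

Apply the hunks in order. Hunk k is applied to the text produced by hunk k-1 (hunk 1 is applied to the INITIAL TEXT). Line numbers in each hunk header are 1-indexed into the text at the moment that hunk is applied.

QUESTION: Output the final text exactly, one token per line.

Answer: pzse
okwp
thn
xgp
jbb
nkyq
msnhc
nxrg
cxldo

Derivation:
Hunk 1: at line 3 remove [jsdnn,nbvum,zgc] add [heu,bpke] -> 8 lines: pzse okwp awcgb nlv heu bpke nxrg cxldo
Hunk 2: at line 1 remove [awcgb,nlv,heu] add [thn,aaf,izr] -> 8 lines: pzse okwp thn aaf izr bpke nxrg cxldo
Hunk 3: at line 5 remove [bpke] add [bxu,xdu] -> 9 lines: pzse okwp thn aaf izr bxu xdu nxrg cxldo
Hunk 4: at line 3 remove [aaf,izr] add [xgp,jbb,nkyq] -> 10 lines: pzse okwp thn xgp jbb nkyq bxu xdu nxrg cxldo
Hunk 5: at line 5 remove [bxu,xdu] add [msnhc] -> 9 lines: pzse okwp thn xgp jbb nkyq msnhc nxrg cxldo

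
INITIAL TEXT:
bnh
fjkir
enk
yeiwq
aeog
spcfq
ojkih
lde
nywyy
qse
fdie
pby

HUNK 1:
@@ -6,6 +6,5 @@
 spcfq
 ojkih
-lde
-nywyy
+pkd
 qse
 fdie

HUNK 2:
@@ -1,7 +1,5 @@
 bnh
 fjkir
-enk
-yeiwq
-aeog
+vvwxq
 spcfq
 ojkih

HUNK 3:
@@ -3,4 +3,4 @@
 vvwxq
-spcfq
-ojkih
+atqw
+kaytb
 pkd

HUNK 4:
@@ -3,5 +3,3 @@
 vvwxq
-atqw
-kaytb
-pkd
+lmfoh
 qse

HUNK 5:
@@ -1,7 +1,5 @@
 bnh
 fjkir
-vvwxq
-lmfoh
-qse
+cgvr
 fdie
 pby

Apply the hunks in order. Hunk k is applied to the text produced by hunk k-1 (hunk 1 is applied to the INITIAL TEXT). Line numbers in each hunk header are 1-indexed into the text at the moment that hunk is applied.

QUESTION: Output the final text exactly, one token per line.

Hunk 1: at line 6 remove [lde,nywyy] add [pkd] -> 11 lines: bnh fjkir enk yeiwq aeog spcfq ojkih pkd qse fdie pby
Hunk 2: at line 1 remove [enk,yeiwq,aeog] add [vvwxq] -> 9 lines: bnh fjkir vvwxq spcfq ojkih pkd qse fdie pby
Hunk 3: at line 3 remove [spcfq,ojkih] add [atqw,kaytb] -> 9 lines: bnh fjkir vvwxq atqw kaytb pkd qse fdie pby
Hunk 4: at line 3 remove [atqw,kaytb,pkd] add [lmfoh] -> 7 lines: bnh fjkir vvwxq lmfoh qse fdie pby
Hunk 5: at line 1 remove [vvwxq,lmfoh,qse] add [cgvr] -> 5 lines: bnh fjkir cgvr fdie pby

Answer: bnh
fjkir
cgvr
fdie
pby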